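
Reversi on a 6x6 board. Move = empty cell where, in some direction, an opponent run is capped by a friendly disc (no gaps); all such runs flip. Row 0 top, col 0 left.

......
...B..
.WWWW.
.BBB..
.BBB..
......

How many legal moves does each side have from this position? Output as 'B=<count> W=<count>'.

Answer: B=6 W=10

Derivation:
-- B to move --
(1,0): flips 1 -> legal
(1,1): flips 2 -> legal
(1,2): flips 1 -> legal
(1,4): flips 1 -> legal
(1,5): flips 1 -> legal
(2,0): no bracket -> illegal
(2,5): no bracket -> illegal
(3,0): no bracket -> illegal
(3,4): no bracket -> illegal
(3,5): flips 1 -> legal
B mobility = 6
-- W to move --
(0,2): flips 1 -> legal
(0,3): flips 1 -> legal
(0,4): flips 1 -> legal
(1,2): no bracket -> illegal
(1,4): no bracket -> illegal
(2,0): no bracket -> illegal
(3,0): no bracket -> illegal
(3,4): no bracket -> illegal
(4,0): flips 1 -> legal
(4,4): flips 1 -> legal
(5,0): flips 2 -> legal
(5,1): flips 4 -> legal
(5,2): flips 2 -> legal
(5,3): flips 2 -> legal
(5,4): flips 2 -> legal
W mobility = 10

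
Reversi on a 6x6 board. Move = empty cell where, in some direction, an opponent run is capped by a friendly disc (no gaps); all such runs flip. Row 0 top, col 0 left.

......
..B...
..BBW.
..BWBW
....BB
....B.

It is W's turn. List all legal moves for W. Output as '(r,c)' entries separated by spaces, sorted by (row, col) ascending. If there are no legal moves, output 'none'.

Answer: (1,1) (1,3) (2,1) (3,1) (5,3) (5,5)

Derivation:
(0,1): no bracket -> illegal
(0,2): no bracket -> illegal
(0,3): no bracket -> illegal
(1,1): flips 1 -> legal
(1,3): flips 1 -> legal
(1,4): no bracket -> illegal
(2,1): flips 2 -> legal
(2,5): no bracket -> illegal
(3,1): flips 1 -> legal
(4,1): no bracket -> illegal
(4,2): no bracket -> illegal
(4,3): no bracket -> illegal
(5,3): flips 1 -> legal
(5,5): flips 2 -> legal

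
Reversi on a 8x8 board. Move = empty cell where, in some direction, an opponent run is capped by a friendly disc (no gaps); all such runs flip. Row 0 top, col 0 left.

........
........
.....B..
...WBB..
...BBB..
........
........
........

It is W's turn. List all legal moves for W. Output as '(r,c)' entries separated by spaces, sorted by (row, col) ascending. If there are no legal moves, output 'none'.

(1,4): no bracket -> illegal
(1,5): no bracket -> illegal
(1,6): no bracket -> illegal
(2,3): no bracket -> illegal
(2,4): no bracket -> illegal
(2,6): no bracket -> illegal
(3,2): no bracket -> illegal
(3,6): flips 2 -> legal
(4,2): no bracket -> illegal
(4,6): no bracket -> illegal
(5,2): no bracket -> illegal
(5,3): flips 1 -> legal
(5,4): no bracket -> illegal
(5,5): flips 1 -> legal
(5,6): no bracket -> illegal

Answer: (3,6) (5,3) (5,5)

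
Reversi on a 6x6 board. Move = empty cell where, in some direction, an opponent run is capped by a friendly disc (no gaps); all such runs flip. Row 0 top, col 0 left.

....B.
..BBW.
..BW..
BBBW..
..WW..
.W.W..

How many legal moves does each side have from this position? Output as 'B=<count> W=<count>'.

-- B to move --
(0,3): no bracket -> illegal
(0,5): flips 2 -> legal
(1,5): flips 1 -> legal
(2,4): flips 2 -> legal
(2,5): no bracket -> illegal
(3,4): flips 2 -> legal
(4,0): no bracket -> illegal
(4,1): no bracket -> illegal
(4,4): flips 1 -> legal
(5,0): no bracket -> illegal
(5,2): flips 1 -> legal
(5,4): flips 1 -> legal
B mobility = 7
-- W to move --
(0,1): flips 1 -> legal
(0,2): flips 3 -> legal
(0,3): flips 1 -> legal
(0,5): no bracket -> illegal
(1,1): flips 3 -> legal
(1,5): no bracket -> illegal
(2,0): flips 1 -> legal
(2,1): flips 2 -> legal
(2,4): no bracket -> illegal
(4,0): no bracket -> illegal
(4,1): flips 1 -> legal
W mobility = 7

Answer: B=7 W=7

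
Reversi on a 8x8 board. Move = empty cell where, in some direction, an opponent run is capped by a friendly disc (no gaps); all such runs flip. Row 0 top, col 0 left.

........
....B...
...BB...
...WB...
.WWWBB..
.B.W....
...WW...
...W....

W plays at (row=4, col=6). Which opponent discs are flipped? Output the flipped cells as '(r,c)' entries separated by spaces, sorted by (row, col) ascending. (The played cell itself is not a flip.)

Answer: (4,4) (4,5)

Derivation:
Dir NW: first cell '.' (not opp) -> no flip
Dir N: first cell '.' (not opp) -> no flip
Dir NE: first cell '.' (not opp) -> no flip
Dir W: opp run (4,5) (4,4) capped by W -> flip
Dir E: first cell '.' (not opp) -> no flip
Dir SW: first cell '.' (not opp) -> no flip
Dir S: first cell '.' (not opp) -> no flip
Dir SE: first cell '.' (not opp) -> no flip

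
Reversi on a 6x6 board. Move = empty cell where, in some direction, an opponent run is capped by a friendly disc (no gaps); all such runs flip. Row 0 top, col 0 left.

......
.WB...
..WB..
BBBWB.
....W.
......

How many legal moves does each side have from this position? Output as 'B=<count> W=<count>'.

Answer: B=5 W=6

Derivation:
-- B to move --
(0,0): no bracket -> illegal
(0,1): no bracket -> illegal
(0,2): no bracket -> illegal
(1,0): flips 1 -> legal
(1,3): flips 1 -> legal
(2,0): no bracket -> illegal
(2,1): flips 1 -> legal
(2,4): no bracket -> illegal
(3,5): no bracket -> illegal
(4,2): no bracket -> illegal
(4,3): flips 1 -> legal
(4,5): no bracket -> illegal
(5,3): no bracket -> illegal
(5,4): flips 1 -> legal
(5,5): no bracket -> illegal
B mobility = 5
-- W to move --
(0,1): no bracket -> illegal
(0,2): flips 1 -> legal
(0,3): no bracket -> illegal
(1,3): flips 2 -> legal
(1,4): no bracket -> illegal
(2,0): no bracket -> illegal
(2,1): no bracket -> illegal
(2,4): flips 2 -> legal
(2,5): no bracket -> illegal
(3,5): flips 1 -> legal
(4,0): flips 1 -> legal
(4,1): no bracket -> illegal
(4,2): flips 1 -> legal
(4,3): no bracket -> illegal
(4,5): no bracket -> illegal
W mobility = 6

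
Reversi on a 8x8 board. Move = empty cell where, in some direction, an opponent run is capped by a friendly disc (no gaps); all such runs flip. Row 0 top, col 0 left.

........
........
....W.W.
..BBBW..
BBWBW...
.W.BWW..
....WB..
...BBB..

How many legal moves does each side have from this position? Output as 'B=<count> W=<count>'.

-- B to move --
(1,3): no bracket -> illegal
(1,4): flips 1 -> legal
(1,5): flips 1 -> legal
(1,6): no bracket -> illegal
(1,7): flips 3 -> legal
(2,3): no bracket -> illegal
(2,5): no bracket -> illegal
(2,7): no bracket -> illegal
(3,1): flips 1 -> legal
(3,6): flips 1 -> legal
(3,7): no bracket -> illegal
(4,5): flips 2 -> legal
(4,6): flips 2 -> legal
(5,0): no bracket -> illegal
(5,2): flips 1 -> legal
(5,6): flips 2 -> legal
(6,0): flips 2 -> legal
(6,1): flips 1 -> legal
(6,2): flips 1 -> legal
(6,3): flips 1 -> legal
(6,6): flips 2 -> legal
B mobility = 14
-- W to move --
(2,1): flips 2 -> legal
(2,2): flips 2 -> legal
(2,3): no bracket -> illegal
(2,5): no bracket -> illegal
(3,0): no bracket -> illegal
(3,1): flips 4 -> legal
(4,5): no bracket -> illegal
(5,0): no bracket -> illegal
(5,2): flips 1 -> legal
(5,6): no bracket -> illegal
(6,2): flips 1 -> legal
(6,3): no bracket -> illegal
(6,6): flips 1 -> legal
(7,2): no bracket -> illegal
(7,6): flips 1 -> legal
W mobility = 7

Answer: B=14 W=7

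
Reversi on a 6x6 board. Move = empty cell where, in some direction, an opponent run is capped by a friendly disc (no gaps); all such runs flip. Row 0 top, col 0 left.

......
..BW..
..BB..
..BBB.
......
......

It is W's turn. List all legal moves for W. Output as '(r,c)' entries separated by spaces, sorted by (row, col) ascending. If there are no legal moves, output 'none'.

(0,1): no bracket -> illegal
(0,2): no bracket -> illegal
(0,3): no bracket -> illegal
(1,1): flips 1 -> legal
(1,4): no bracket -> illegal
(2,1): no bracket -> illegal
(2,4): no bracket -> illegal
(2,5): no bracket -> illegal
(3,1): flips 1 -> legal
(3,5): no bracket -> illegal
(4,1): no bracket -> illegal
(4,2): no bracket -> illegal
(4,3): flips 2 -> legal
(4,4): no bracket -> illegal
(4,5): no bracket -> illegal

Answer: (1,1) (3,1) (4,3)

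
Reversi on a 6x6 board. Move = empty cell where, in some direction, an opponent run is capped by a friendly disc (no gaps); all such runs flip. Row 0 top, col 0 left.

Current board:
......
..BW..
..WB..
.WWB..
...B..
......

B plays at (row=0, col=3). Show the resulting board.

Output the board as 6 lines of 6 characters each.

Answer: ...B..
..BB..
..WB..
.WWB..
...B..
......

Derivation:
Place B at (0,3); scan 8 dirs for brackets.
Dir NW: edge -> no flip
Dir N: edge -> no flip
Dir NE: edge -> no flip
Dir W: first cell '.' (not opp) -> no flip
Dir E: first cell '.' (not opp) -> no flip
Dir SW: first cell 'B' (not opp) -> no flip
Dir S: opp run (1,3) capped by B -> flip
Dir SE: first cell '.' (not opp) -> no flip
All flips: (1,3)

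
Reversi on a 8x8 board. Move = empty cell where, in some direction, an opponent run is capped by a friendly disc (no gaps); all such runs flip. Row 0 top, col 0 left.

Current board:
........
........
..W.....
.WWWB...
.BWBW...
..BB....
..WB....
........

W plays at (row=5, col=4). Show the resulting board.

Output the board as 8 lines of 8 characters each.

Place W at (5,4); scan 8 dirs for brackets.
Dir NW: opp run (4,3) capped by W -> flip
Dir N: first cell 'W' (not opp) -> no flip
Dir NE: first cell '.' (not opp) -> no flip
Dir W: opp run (5,3) (5,2), next='.' -> no flip
Dir E: first cell '.' (not opp) -> no flip
Dir SW: opp run (6,3), next='.' -> no flip
Dir S: first cell '.' (not opp) -> no flip
Dir SE: first cell '.' (not opp) -> no flip
All flips: (4,3)

Answer: ........
........
..W.....
.WWWB...
.BWWW...
..BBW...
..WB....
........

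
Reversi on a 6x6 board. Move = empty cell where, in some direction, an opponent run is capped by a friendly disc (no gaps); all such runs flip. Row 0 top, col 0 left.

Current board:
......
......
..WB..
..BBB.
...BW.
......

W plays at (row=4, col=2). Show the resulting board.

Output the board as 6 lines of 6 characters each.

Answer: ......
......
..WB..
..WBB.
..WWW.
......

Derivation:
Place W at (4,2); scan 8 dirs for brackets.
Dir NW: first cell '.' (not opp) -> no flip
Dir N: opp run (3,2) capped by W -> flip
Dir NE: opp run (3,3), next='.' -> no flip
Dir W: first cell '.' (not opp) -> no flip
Dir E: opp run (4,3) capped by W -> flip
Dir SW: first cell '.' (not opp) -> no flip
Dir S: first cell '.' (not opp) -> no flip
Dir SE: first cell '.' (not opp) -> no flip
All flips: (3,2) (4,3)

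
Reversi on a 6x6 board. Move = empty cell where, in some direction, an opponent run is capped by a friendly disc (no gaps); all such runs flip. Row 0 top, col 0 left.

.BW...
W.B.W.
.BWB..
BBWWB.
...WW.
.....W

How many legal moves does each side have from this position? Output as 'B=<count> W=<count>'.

-- B to move --
(0,0): no bracket -> illegal
(0,3): flips 1 -> legal
(0,4): no bracket -> illegal
(0,5): flips 1 -> legal
(1,1): no bracket -> illegal
(1,3): flips 1 -> legal
(1,5): no bracket -> illegal
(2,0): no bracket -> illegal
(2,4): no bracket -> illegal
(2,5): no bracket -> illegal
(3,5): no bracket -> illegal
(4,1): flips 1 -> legal
(4,2): flips 2 -> legal
(4,5): no bracket -> illegal
(5,2): flips 1 -> legal
(5,3): flips 2 -> legal
(5,4): flips 3 -> legal
B mobility = 8
-- W to move --
(0,0): flips 1 -> legal
(0,3): no bracket -> illegal
(1,1): no bracket -> illegal
(1,3): flips 1 -> legal
(2,0): flips 1 -> legal
(2,4): flips 2 -> legal
(2,5): flips 1 -> legal
(3,5): flips 1 -> legal
(4,0): flips 1 -> legal
(4,1): no bracket -> illegal
(4,2): no bracket -> illegal
(4,5): no bracket -> illegal
W mobility = 7

Answer: B=8 W=7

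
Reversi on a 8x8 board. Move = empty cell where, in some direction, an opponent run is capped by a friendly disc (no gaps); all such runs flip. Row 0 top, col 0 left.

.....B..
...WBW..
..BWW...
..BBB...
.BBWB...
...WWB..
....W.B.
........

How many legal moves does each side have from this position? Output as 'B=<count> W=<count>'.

-- B to move --
(0,2): no bracket -> illegal
(0,3): flips 2 -> legal
(0,4): flips 1 -> legal
(0,6): flips 2 -> legal
(1,2): flips 2 -> legal
(1,6): flips 1 -> legal
(2,5): flips 3 -> legal
(2,6): no bracket -> illegal
(3,5): no bracket -> illegal
(4,5): no bracket -> illegal
(5,2): flips 3 -> legal
(6,2): flips 1 -> legal
(6,3): flips 2 -> legal
(6,5): flips 2 -> legal
(7,3): flips 1 -> legal
(7,4): flips 2 -> legal
(7,5): flips 2 -> legal
B mobility = 13
-- W to move --
(0,3): no bracket -> illegal
(0,4): flips 1 -> legal
(0,6): no bracket -> illegal
(1,1): no bracket -> illegal
(1,2): no bracket -> illegal
(1,6): no bracket -> illegal
(2,1): flips 2 -> legal
(2,5): flips 1 -> legal
(3,0): no bracket -> illegal
(3,1): flips 2 -> legal
(3,5): flips 1 -> legal
(4,0): flips 2 -> legal
(4,5): flips 2 -> legal
(4,6): flips 1 -> legal
(5,0): flips 2 -> legal
(5,1): flips 2 -> legal
(5,2): no bracket -> illegal
(5,6): flips 1 -> legal
(5,7): no bracket -> illegal
(6,5): no bracket -> illegal
(6,7): no bracket -> illegal
(7,5): no bracket -> illegal
(7,6): no bracket -> illegal
(7,7): no bracket -> illegal
W mobility = 11

Answer: B=13 W=11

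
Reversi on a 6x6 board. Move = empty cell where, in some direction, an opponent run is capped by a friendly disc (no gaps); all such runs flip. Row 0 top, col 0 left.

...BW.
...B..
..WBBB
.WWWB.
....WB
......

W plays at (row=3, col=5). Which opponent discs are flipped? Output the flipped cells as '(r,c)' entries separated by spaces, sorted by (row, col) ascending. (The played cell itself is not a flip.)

Answer: (3,4)

Derivation:
Dir NW: opp run (2,4) (1,3), next='.' -> no flip
Dir N: opp run (2,5), next='.' -> no flip
Dir NE: edge -> no flip
Dir W: opp run (3,4) capped by W -> flip
Dir E: edge -> no flip
Dir SW: first cell 'W' (not opp) -> no flip
Dir S: opp run (4,5), next='.' -> no flip
Dir SE: edge -> no flip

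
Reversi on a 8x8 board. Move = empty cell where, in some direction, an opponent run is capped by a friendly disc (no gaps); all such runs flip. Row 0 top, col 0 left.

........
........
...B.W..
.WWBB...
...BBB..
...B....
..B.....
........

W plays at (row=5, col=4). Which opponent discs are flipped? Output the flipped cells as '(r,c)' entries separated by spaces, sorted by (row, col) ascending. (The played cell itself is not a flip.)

Dir NW: opp run (4,3) capped by W -> flip
Dir N: opp run (4,4) (3,4), next='.' -> no flip
Dir NE: opp run (4,5), next='.' -> no flip
Dir W: opp run (5,3), next='.' -> no flip
Dir E: first cell '.' (not opp) -> no flip
Dir SW: first cell '.' (not opp) -> no flip
Dir S: first cell '.' (not opp) -> no flip
Dir SE: first cell '.' (not opp) -> no flip

Answer: (4,3)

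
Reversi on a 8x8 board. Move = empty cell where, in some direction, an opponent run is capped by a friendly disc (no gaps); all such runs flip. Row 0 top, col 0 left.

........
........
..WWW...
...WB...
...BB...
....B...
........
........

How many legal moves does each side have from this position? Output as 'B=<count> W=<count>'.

Answer: B=5 W=5

Derivation:
-- B to move --
(1,1): flips 2 -> legal
(1,2): flips 1 -> legal
(1,3): flips 2 -> legal
(1,4): flips 1 -> legal
(1,5): no bracket -> illegal
(2,1): no bracket -> illegal
(2,5): no bracket -> illegal
(3,1): no bracket -> illegal
(3,2): flips 1 -> legal
(3,5): no bracket -> illegal
(4,2): no bracket -> illegal
B mobility = 5
-- W to move --
(2,5): no bracket -> illegal
(3,2): no bracket -> illegal
(3,5): flips 1 -> legal
(4,2): no bracket -> illegal
(4,5): flips 1 -> legal
(5,2): no bracket -> illegal
(5,3): flips 1 -> legal
(5,5): flips 1 -> legal
(6,3): no bracket -> illegal
(6,4): flips 3 -> legal
(6,5): no bracket -> illegal
W mobility = 5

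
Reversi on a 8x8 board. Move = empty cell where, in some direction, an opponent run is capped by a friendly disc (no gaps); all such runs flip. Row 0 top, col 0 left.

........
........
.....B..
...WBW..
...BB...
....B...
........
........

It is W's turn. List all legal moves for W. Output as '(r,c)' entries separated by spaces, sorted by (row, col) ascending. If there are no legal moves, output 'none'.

Answer: (1,5) (5,3) (5,5)

Derivation:
(1,4): no bracket -> illegal
(1,5): flips 1 -> legal
(1,6): no bracket -> illegal
(2,3): no bracket -> illegal
(2,4): no bracket -> illegal
(2,6): no bracket -> illegal
(3,2): no bracket -> illegal
(3,6): no bracket -> illegal
(4,2): no bracket -> illegal
(4,5): no bracket -> illegal
(5,2): no bracket -> illegal
(5,3): flips 2 -> legal
(5,5): flips 1 -> legal
(6,3): no bracket -> illegal
(6,4): no bracket -> illegal
(6,5): no bracket -> illegal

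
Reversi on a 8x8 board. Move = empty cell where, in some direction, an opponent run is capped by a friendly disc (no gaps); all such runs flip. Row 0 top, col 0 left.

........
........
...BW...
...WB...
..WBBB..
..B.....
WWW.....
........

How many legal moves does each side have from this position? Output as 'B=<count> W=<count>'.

Answer: B=7 W=8

Derivation:
-- B to move --
(1,3): no bracket -> illegal
(1,4): flips 1 -> legal
(1,5): no bracket -> illegal
(2,2): flips 1 -> legal
(2,5): flips 1 -> legal
(3,1): no bracket -> illegal
(3,2): flips 2 -> legal
(3,5): no bracket -> illegal
(4,1): flips 1 -> legal
(5,0): no bracket -> illegal
(5,1): no bracket -> illegal
(5,3): no bracket -> illegal
(6,3): no bracket -> illegal
(7,0): flips 1 -> legal
(7,1): no bracket -> illegal
(7,2): flips 1 -> legal
(7,3): no bracket -> illegal
B mobility = 7
-- W to move --
(1,2): no bracket -> illegal
(1,3): flips 1 -> legal
(1,4): no bracket -> illegal
(2,2): flips 1 -> legal
(2,5): flips 3 -> legal
(3,2): no bracket -> illegal
(3,5): flips 1 -> legal
(3,6): no bracket -> illegal
(4,1): no bracket -> illegal
(4,6): flips 3 -> legal
(5,1): no bracket -> illegal
(5,3): flips 1 -> legal
(5,4): flips 2 -> legal
(5,5): flips 1 -> legal
(5,6): no bracket -> illegal
(6,3): no bracket -> illegal
W mobility = 8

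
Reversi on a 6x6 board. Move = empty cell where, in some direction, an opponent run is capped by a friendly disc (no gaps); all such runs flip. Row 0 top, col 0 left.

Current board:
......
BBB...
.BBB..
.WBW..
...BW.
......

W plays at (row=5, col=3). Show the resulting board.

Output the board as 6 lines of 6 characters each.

Place W at (5,3); scan 8 dirs for brackets.
Dir NW: first cell '.' (not opp) -> no flip
Dir N: opp run (4,3) capped by W -> flip
Dir NE: first cell 'W' (not opp) -> no flip
Dir W: first cell '.' (not opp) -> no flip
Dir E: first cell '.' (not opp) -> no flip
Dir SW: edge -> no flip
Dir S: edge -> no flip
Dir SE: edge -> no flip
All flips: (4,3)

Answer: ......
BBB...
.BBB..
.WBW..
...WW.
...W..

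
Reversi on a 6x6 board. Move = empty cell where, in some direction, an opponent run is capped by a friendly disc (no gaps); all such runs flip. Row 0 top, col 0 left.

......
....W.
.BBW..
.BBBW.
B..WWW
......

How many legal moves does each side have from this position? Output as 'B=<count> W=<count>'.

-- B to move --
(0,3): no bracket -> illegal
(0,4): no bracket -> illegal
(0,5): flips 2 -> legal
(1,2): no bracket -> illegal
(1,3): flips 1 -> legal
(1,5): no bracket -> illegal
(2,4): flips 1 -> legal
(2,5): no bracket -> illegal
(3,5): flips 1 -> legal
(4,2): no bracket -> illegal
(5,2): no bracket -> illegal
(5,3): flips 1 -> legal
(5,4): flips 1 -> legal
(5,5): flips 1 -> legal
B mobility = 7
-- W to move --
(1,0): flips 2 -> legal
(1,1): flips 2 -> legal
(1,2): no bracket -> illegal
(1,3): no bracket -> illegal
(2,0): flips 2 -> legal
(2,4): no bracket -> illegal
(3,0): flips 3 -> legal
(4,1): flips 1 -> legal
(4,2): no bracket -> illegal
(5,0): no bracket -> illegal
(5,1): no bracket -> illegal
W mobility = 5

Answer: B=7 W=5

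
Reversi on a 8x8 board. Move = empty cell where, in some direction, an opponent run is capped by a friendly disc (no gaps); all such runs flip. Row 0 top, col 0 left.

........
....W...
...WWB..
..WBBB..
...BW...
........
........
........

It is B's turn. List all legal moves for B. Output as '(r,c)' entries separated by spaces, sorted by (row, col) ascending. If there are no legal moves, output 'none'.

Answer: (0,3) (0,4) (1,2) (1,3) (1,5) (2,1) (2,2) (3,1) (4,5) (5,3) (5,4) (5,5)

Derivation:
(0,3): flips 1 -> legal
(0,4): flips 2 -> legal
(0,5): no bracket -> illegal
(1,2): flips 1 -> legal
(1,3): flips 2 -> legal
(1,5): flips 1 -> legal
(2,1): flips 1 -> legal
(2,2): flips 2 -> legal
(3,1): flips 1 -> legal
(4,1): no bracket -> illegal
(4,2): no bracket -> illegal
(4,5): flips 1 -> legal
(5,3): flips 1 -> legal
(5,4): flips 1 -> legal
(5,5): flips 1 -> legal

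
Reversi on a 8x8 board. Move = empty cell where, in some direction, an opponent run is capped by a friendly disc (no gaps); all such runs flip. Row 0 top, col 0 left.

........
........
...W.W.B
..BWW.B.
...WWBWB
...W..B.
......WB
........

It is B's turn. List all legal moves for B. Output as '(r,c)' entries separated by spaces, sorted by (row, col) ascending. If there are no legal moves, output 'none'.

(1,2): flips 2 -> legal
(1,3): no bracket -> illegal
(1,4): flips 2 -> legal
(1,5): no bracket -> illegal
(1,6): no bracket -> illegal
(2,2): no bracket -> illegal
(2,4): no bracket -> illegal
(2,6): no bracket -> illegal
(3,5): flips 2 -> legal
(3,7): no bracket -> illegal
(4,2): flips 2 -> legal
(5,2): no bracket -> illegal
(5,4): flips 1 -> legal
(5,5): no bracket -> illegal
(5,7): no bracket -> illegal
(6,2): no bracket -> illegal
(6,3): no bracket -> illegal
(6,4): no bracket -> illegal
(6,5): flips 1 -> legal
(7,5): no bracket -> illegal
(7,6): flips 1 -> legal
(7,7): no bracket -> illegal

Answer: (1,2) (1,4) (3,5) (4,2) (5,4) (6,5) (7,6)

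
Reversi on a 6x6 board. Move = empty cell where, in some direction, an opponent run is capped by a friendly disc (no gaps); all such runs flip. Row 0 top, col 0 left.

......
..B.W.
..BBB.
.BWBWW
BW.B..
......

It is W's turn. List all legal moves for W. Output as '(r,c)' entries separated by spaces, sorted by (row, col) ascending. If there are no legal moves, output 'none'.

(0,1): flips 2 -> legal
(0,2): flips 2 -> legal
(0,3): no bracket -> illegal
(1,1): no bracket -> illegal
(1,3): flips 1 -> legal
(1,5): no bracket -> illegal
(2,0): no bracket -> illegal
(2,1): flips 1 -> legal
(2,5): no bracket -> illegal
(3,0): flips 1 -> legal
(4,2): no bracket -> illegal
(4,4): no bracket -> illegal
(5,0): no bracket -> illegal
(5,1): no bracket -> illegal
(5,2): flips 1 -> legal
(5,3): no bracket -> illegal
(5,4): flips 1 -> legal

Answer: (0,1) (0,2) (1,3) (2,1) (3,0) (5,2) (5,4)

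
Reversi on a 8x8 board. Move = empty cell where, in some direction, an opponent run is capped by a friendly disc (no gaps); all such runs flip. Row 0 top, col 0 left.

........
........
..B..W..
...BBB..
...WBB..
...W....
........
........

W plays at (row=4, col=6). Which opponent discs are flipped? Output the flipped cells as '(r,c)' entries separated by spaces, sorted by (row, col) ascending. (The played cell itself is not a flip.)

Dir NW: opp run (3,5), next='.' -> no flip
Dir N: first cell '.' (not opp) -> no flip
Dir NE: first cell '.' (not opp) -> no flip
Dir W: opp run (4,5) (4,4) capped by W -> flip
Dir E: first cell '.' (not opp) -> no flip
Dir SW: first cell '.' (not opp) -> no flip
Dir S: first cell '.' (not opp) -> no flip
Dir SE: first cell '.' (not opp) -> no flip

Answer: (4,4) (4,5)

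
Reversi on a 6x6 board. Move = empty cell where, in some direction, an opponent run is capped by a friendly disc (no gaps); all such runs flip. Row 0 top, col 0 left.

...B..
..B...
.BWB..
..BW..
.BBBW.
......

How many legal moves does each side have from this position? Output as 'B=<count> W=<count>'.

Answer: B=3 W=9

Derivation:
-- B to move --
(1,1): no bracket -> illegal
(1,3): no bracket -> illegal
(2,4): flips 1 -> legal
(3,1): no bracket -> illegal
(3,4): flips 1 -> legal
(3,5): no bracket -> illegal
(4,5): flips 1 -> legal
(5,3): no bracket -> illegal
(5,4): no bracket -> illegal
(5,5): no bracket -> illegal
B mobility = 3
-- W to move --
(0,1): no bracket -> illegal
(0,2): flips 1 -> legal
(0,4): no bracket -> illegal
(1,0): no bracket -> illegal
(1,1): no bracket -> illegal
(1,3): flips 1 -> legal
(1,4): no bracket -> illegal
(2,0): flips 1 -> legal
(2,4): flips 1 -> legal
(3,0): no bracket -> illegal
(3,1): flips 1 -> legal
(3,4): no bracket -> illegal
(4,0): flips 3 -> legal
(5,0): no bracket -> illegal
(5,1): flips 1 -> legal
(5,2): flips 2 -> legal
(5,3): flips 1 -> legal
(5,4): no bracket -> illegal
W mobility = 9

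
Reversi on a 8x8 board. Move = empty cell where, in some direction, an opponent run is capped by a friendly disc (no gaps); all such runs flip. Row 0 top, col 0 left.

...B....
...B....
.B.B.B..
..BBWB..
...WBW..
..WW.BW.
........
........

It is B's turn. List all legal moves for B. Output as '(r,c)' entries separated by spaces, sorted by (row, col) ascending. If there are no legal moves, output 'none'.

Answer: (2,4) (4,2) (4,6) (5,4) (5,7) (6,1) (6,2) (6,3) (6,7)

Derivation:
(2,4): flips 1 -> legal
(3,6): no bracket -> illegal
(4,1): no bracket -> illegal
(4,2): flips 1 -> legal
(4,6): flips 1 -> legal
(4,7): no bracket -> illegal
(5,1): no bracket -> illegal
(5,4): flips 1 -> legal
(5,7): flips 1 -> legal
(6,1): flips 3 -> legal
(6,2): flips 1 -> legal
(6,3): flips 2 -> legal
(6,4): no bracket -> illegal
(6,5): no bracket -> illegal
(6,6): no bracket -> illegal
(6,7): flips 3 -> legal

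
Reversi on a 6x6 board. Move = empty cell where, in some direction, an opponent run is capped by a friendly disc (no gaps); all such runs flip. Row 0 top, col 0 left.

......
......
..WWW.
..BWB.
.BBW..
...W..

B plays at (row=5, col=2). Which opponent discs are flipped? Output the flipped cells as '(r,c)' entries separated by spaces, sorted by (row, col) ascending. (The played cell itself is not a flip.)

Answer: (4,3)

Derivation:
Dir NW: first cell 'B' (not opp) -> no flip
Dir N: first cell 'B' (not opp) -> no flip
Dir NE: opp run (4,3) capped by B -> flip
Dir W: first cell '.' (not opp) -> no flip
Dir E: opp run (5,3), next='.' -> no flip
Dir SW: edge -> no flip
Dir S: edge -> no flip
Dir SE: edge -> no flip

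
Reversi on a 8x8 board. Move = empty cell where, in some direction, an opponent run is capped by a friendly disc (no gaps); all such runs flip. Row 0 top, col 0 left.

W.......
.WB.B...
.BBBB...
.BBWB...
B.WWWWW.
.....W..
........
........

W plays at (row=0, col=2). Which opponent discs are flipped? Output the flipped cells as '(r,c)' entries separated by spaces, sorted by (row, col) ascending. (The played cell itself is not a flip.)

Dir NW: edge -> no flip
Dir N: edge -> no flip
Dir NE: edge -> no flip
Dir W: first cell '.' (not opp) -> no flip
Dir E: first cell '.' (not opp) -> no flip
Dir SW: first cell 'W' (not opp) -> no flip
Dir S: opp run (1,2) (2,2) (3,2) capped by W -> flip
Dir SE: first cell '.' (not opp) -> no flip

Answer: (1,2) (2,2) (3,2)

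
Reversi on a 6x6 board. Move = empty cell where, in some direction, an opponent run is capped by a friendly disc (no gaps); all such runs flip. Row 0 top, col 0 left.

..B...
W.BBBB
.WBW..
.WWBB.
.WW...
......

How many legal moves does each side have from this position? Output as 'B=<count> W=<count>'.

Answer: B=7 W=8

Derivation:
-- B to move --
(0,0): no bracket -> illegal
(0,1): no bracket -> illegal
(1,1): no bracket -> illegal
(2,0): flips 1 -> legal
(2,4): flips 1 -> legal
(3,0): flips 3 -> legal
(4,0): flips 1 -> legal
(4,3): no bracket -> illegal
(5,0): flips 3 -> legal
(5,1): flips 1 -> legal
(5,2): flips 2 -> legal
(5,3): no bracket -> illegal
B mobility = 7
-- W to move --
(0,1): flips 1 -> legal
(0,3): flips 2 -> legal
(0,4): flips 2 -> legal
(0,5): flips 1 -> legal
(1,1): no bracket -> illegal
(2,4): flips 1 -> legal
(2,5): no bracket -> illegal
(3,5): flips 2 -> legal
(4,3): flips 1 -> legal
(4,4): no bracket -> illegal
(4,5): flips 1 -> legal
W mobility = 8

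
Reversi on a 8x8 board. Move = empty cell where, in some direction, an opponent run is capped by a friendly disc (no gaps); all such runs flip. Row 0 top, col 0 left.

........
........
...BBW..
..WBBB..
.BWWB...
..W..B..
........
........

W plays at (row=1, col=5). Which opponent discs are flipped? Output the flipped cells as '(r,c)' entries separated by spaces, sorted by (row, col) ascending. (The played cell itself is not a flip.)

Dir NW: first cell '.' (not opp) -> no flip
Dir N: first cell '.' (not opp) -> no flip
Dir NE: first cell '.' (not opp) -> no flip
Dir W: first cell '.' (not opp) -> no flip
Dir E: first cell '.' (not opp) -> no flip
Dir SW: opp run (2,4) (3,3) capped by W -> flip
Dir S: first cell 'W' (not opp) -> no flip
Dir SE: first cell '.' (not opp) -> no flip

Answer: (2,4) (3,3)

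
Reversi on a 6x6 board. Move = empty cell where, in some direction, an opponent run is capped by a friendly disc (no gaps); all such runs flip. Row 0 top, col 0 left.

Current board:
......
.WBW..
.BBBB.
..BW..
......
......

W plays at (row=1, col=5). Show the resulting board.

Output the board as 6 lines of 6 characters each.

Answer: ......
.WBW.W
.BBBW.
..BW..
......
......

Derivation:
Place W at (1,5); scan 8 dirs for brackets.
Dir NW: first cell '.' (not opp) -> no flip
Dir N: first cell '.' (not opp) -> no flip
Dir NE: edge -> no flip
Dir W: first cell '.' (not opp) -> no flip
Dir E: edge -> no flip
Dir SW: opp run (2,4) capped by W -> flip
Dir S: first cell '.' (not opp) -> no flip
Dir SE: edge -> no flip
All flips: (2,4)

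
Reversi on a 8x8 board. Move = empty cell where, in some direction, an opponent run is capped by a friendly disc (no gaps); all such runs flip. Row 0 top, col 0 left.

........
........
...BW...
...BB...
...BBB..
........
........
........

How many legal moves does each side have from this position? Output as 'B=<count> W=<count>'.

-- B to move --
(1,3): no bracket -> illegal
(1,4): flips 1 -> legal
(1,5): flips 1 -> legal
(2,5): flips 1 -> legal
(3,5): no bracket -> illegal
B mobility = 3
-- W to move --
(1,2): no bracket -> illegal
(1,3): no bracket -> illegal
(1,4): no bracket -> illegal
(2,2): flips 1 -> legal
(2,5): no bracket -> illegal
(3,2): no bracket -> illegal
(3,5): no bracket -> illegal
(3,6): no bracket -> illegal
(4,2): flips 1 -> legal
(4,6): no bracket -> illegal
(5,2): no bracket -> illegal
(5,3): no bracket -> illegal
(5,4): flips 2 -> legal
(5,5): no bracket -> illegal
(5,6): no bracket -> illegal
W mobility = 3

Answer: B=3 W=3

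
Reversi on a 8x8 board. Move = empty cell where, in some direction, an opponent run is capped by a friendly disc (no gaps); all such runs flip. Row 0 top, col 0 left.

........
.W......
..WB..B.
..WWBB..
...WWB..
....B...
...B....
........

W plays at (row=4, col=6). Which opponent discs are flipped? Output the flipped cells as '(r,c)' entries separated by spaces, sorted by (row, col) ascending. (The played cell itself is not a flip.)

Dir NW: opp run (3,5), next='.' -> no flip
Dir N: first cell '.' (not opp) -> no flip
Dir NE: first cell '.' (not opp) -> no flip
Dir W: opp run (4,5) capped by W -> flip
Dir E: first cell '.' (not opp) -> no flip
Dir SW: first cell '.' (not opp) -> no flip
Dir S: first cell '.' (not opp) -> no flip
Dir SE: first cell '.' (not opp) -> no flip

Answer: (4,5)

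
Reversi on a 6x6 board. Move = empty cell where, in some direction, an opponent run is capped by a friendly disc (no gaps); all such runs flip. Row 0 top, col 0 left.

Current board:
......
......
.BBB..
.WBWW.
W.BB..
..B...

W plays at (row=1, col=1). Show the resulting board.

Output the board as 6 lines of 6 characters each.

Answer: ......
.W....
.WWB..
.WBWW.
W.BB..
..B...

Derivation:
Place W at (1,1); scan 8 dirs for brackets.
Dir NW: first cell '.' (not opp) -> no flip
Dir N: first cell '.' (not opp) -> no flip
Dir NE: first cell '.' (not opp) -> no flip
Dir W: first cell '.' (not opp) -> no flip
Dir E: first cell '.' (not opp) -> no flip
Dir SW: first cell '.' (not opp) -> no flip
Dir S: opp run (2,1) capped by W -> flip
Dir SE: opp run (2,2) capped by W -> flip
All flips: (2,1) (2,2)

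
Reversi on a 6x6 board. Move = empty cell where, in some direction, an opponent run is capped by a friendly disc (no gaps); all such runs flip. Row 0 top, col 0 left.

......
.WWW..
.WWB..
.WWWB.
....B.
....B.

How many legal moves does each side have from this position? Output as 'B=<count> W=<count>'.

Answer: B=7 W=5

Derivation:
-- B to move --
(0,0): flips 3 -> legal
(0,1): flips 1 -> legal
(0,2): no bracket -> illegal
(0,3): flips 1 -> legal
(0,4): no bracket -> illegal
(1,0): no bracket -> illegal
(1,4): no bracket -> illegal
(2,0): flips 2 -> legal
(2,4): no bracket -> illegal
(3,0): flips 3 -> legal
(4,0): no bracket -> illegal
(4,1): flips 1 -> legal
(4,2): no bracket -> illegal
(4,3): flips 1 -> legal
B mobility = 7
-- W to move --
(1,4): flips 1 -> legal
(2,4): flips 1 -> legal
(2,5): no bracket -> illegal
(3,5): flips 1 -> legal
(4,3): no bracket -> illegal
(4,5): flips 2 -> legal
(5,3): no bracket -> illegal
(5,5): flips 1 -> legal
W mobility = 5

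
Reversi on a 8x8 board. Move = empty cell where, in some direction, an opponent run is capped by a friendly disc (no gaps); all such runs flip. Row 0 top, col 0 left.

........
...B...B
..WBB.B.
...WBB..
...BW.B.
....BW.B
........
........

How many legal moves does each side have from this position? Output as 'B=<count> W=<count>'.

Answer: B=8 W=10

Derivation:
-- B to move --
(1,1): no bracket -> illegal
(1,2): no bracket -> illegal
(2,1): flips 1 -> legal
(3,1): flips 1 -> legal
(3,2): flips 1 -> legal
(4,2): flips 1 -> legal
(4,5): flips 1 -> legal
(5,3): flips 1 -> legal
(5,6): flips 1 -> legal
(6,4): flips 1 -> legal
(6,5): no bracket -> illegal
(6,6): no bracket -> illegal
B mobility = 8
-- W to move --
(0,2): no bracket -> illegal
(0,3): flips 2 -> legal
(0,4): flips 1 -> legal
(0,6): no bracket -> illegal
(0,7): no bracket -> illegal
(1,2): no bracket -> illegal
(1,4): flips 2 -> legal
(1,5): flips 1 -> legal
(1,6): no bracket -> illegal
(2,5): flips 2 -> legal
(2,7): no bracket -> illegal
(3,2): no bracket -> illegal
(3,6): flips 2 -> legal
(3,7): flips 1 -> legal
(4,2): flips 1 -> legal
(4,5): no bracket -> illegal
(4,7): no bracket -> illegal
(5,2): no bracket -> illegal
(5,3): flips 2 -> legal
(5,6): no bracket -> illegal
(6,3): no bracket -> illegal
(6,4): flips 1 -> legal
(6,5): no bracket -> illegal
(6,6): no bracket -> illegal
(6,7): no bracket -> illegal
W mobility = 10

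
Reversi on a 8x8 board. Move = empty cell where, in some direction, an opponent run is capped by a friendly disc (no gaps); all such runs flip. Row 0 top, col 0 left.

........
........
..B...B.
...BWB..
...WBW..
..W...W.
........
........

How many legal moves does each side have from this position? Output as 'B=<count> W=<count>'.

-- B to move --
(2,3): no bracket -> illegal
(2,4): flips 1 -> legal
(2,5): no bracket -> illegal
(3,2): no bracket -> illegal
(3,6): no bracket -> illegal
(4,1): no bracket -> illegal
(4,2): flips 1 -> legal
(4,6): flips 1 -> legal
(4,7): no bracket -> illegal
(5,1): no bracket -> illegal
(5,3): flips 1 -> legal
(5,4): no bracket -> illegal
(5,5): flips 1 -> legal
(5,7): no bracket -> illegal
(6,1): no bracket -> illegal
(6,2): no bracket -> illegal
(6,3): no bracket -> illegal
(6,5): no bracket -> illegal
(6,6): no bracket -> illegal
(6,7): no bracket -> illegal
B mobility = 5
-- W to move --
(1,1): no bracket -> illegal
(1,2): no bracket -> illegal
(1,3): no bracket -> illegal
(1,5): no bracket -> illegal
(1,6): no bracket -> illegal
(1,7): no bracket -> illegal
(2,1): no bracket -> illegal
(2,3): flips 1 -> legal
(2,4): no bracket -> illegal
(2,5): flips 1 -> legal
(2,7): no bracket -> illegal
(3,1): no bracket -> illegal
(3,2): flips 1 -> legal
(3,6): flips 1 -> legal
(3,7): no bracket -> illegal
(4,2): no bracket -> illegal
(4,6): no bracket -> illegal
(5,3): no bracket -> illegal
(5,4): flips 1 -> legal
(5,5): no bracket -> illegal
W mobility = 5

Answer: B=5 W=5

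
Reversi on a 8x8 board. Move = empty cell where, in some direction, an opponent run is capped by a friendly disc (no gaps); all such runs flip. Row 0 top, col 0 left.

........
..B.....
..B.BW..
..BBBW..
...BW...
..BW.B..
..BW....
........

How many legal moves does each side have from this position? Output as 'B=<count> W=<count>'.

Answer: B=9 W=11

Derivation:
-- B to move --
(1,4): no bracket -> illegal
(1,5): no bracket -> illegal
(1,6): flips 1 -> legal
(2,6): flips 4 -> legal
(3,6): flips 1 -> legal
(4,2): no bracket -> illegal
(4,5): flips 1 -> legal
(4,6): flips 1 -> legal
(5,4): flips 2 -> legal
(6,4): flips 1 -> legal
(7,2): no bracket -> illegal
(7,3): flips 2 -> legal
(7,4): flips 1 -> legal
B mobility = 9
-- W to move --
(0,1): no bracket -> illegal
(0,2): no bracket -> illegal
(0,3): no bracket -> illegal
(1,1): flips 2 -> legal
(1,3): flips 1 -> legal
(1,4): flips 2 -> legal
(1,5): no bracket -> illegal
(2,1): no bracket -> illegal
(2,3): flips 3 -> legal
(3,1): flips 3 -> legal
(4,1): flips 1 -> legal
(4,2): flips 1 -> legal
(4,5): no bracket -> illegal
(4,6): no bracket -> illegal
(5,1): flips 1 -> legal
(5,4): no bracket -> illegal
(5,6): no bracket -> illegal
(6,1): flips 4 -> legal
(6,4): no bracket -> illegal
(6,5): no bracket -> illegal
(6,6): flips 1 -> legal
(7,1): flips 1 -> legal
(7,2): no bracket -> illegal
(7,3): no bracket -> illegal
W mobility = 11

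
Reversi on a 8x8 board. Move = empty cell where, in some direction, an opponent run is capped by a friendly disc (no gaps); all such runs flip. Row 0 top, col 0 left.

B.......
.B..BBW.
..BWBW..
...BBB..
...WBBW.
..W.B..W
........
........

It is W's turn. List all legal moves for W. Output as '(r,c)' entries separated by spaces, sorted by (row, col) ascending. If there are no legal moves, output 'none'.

Answer: (0,3) (0,5) (1,3) (2,1) (5,5) (5,6) (6,5)

Derivation:
(0,1): no bracket -> illegal
(0,2): no bracket -> illegal
(0,3): flips 1 -> legal
(0,4): no bracket -> illegal
(0,5): flips 2 -> legal
(0,6): no bracket -> illegal
(1,0): no bracket -> illegal
(1,2): no bracket -> illegal
(1,3): flips 4 -> legal
(2,0): no bracket -> illegal
(2,1): flips 1 -> legal
(2,6): no bracket -> illegal
(3,1): no bracket -> illegal
(3,2): no bracket -> illegal
(3,6): no bracket -> illegal
(4,2): no bracket -> illegal
(5,3): no bracket -> illegal
(5,5): flips 2 -> legal
(5,6): flips 2 -> legal
(6,3): no bracket -> illegal
(6,4): no bracket -> illegal
(6,5): flips 1 -> legal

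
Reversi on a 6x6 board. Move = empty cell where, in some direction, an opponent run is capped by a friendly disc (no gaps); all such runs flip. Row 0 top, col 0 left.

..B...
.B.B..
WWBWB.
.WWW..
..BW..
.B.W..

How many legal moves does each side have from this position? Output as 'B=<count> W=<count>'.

-- B to move --
(1,0): no bracket -> illegal
(1,2): no bracket -> illegal
(1,4): no bracket -> illegal
(3,0): no bracket -> illegal
(3,4): no bracket -> illegal
(4,0): flips 1 -> legal
(4,1): flips 2 -> legal
(4,4): flips 2 -> legal
(5,2): no bracket -> illegal
(5,4): no bracket -> illegal
B mobility = 3
-- W to move --
(0,0): flips 2 -> legal
(0,1): flips 1 -> legal
(0,3): flips 1 -> legal
(0,4): flips 2 -> legal
(1,0): no bracket -> illegal
(1,2): flips 1 -> legal
(1,4): no bracket -> illegal
(1,5): flips 1 -> legal
(2,5): flips 1 -> legal
(3,4): no bracket -> illegal
(3,5): no bracket -> illegal
(4,0): no bracket -> illegal
(4,1): flips 1 -> legal
(5,0): no bracket -> illegal
(5,2): flips 1 -> legal
W mobility = 9

Answer: B=3 W=9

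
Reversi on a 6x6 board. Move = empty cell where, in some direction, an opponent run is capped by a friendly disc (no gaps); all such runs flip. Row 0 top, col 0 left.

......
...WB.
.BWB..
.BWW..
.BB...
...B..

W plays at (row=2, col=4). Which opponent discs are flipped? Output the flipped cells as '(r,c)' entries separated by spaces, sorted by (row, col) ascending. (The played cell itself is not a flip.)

Dir NW: first cell 'W' (not opp) -> no flip
Dir N: opp run (1,4), next='.' -> no flip
Dir NE: first cell '.' (not opp) -> no flip
Dir W: opp run (2,3) capped by W -> flip
Dir E: first cell '.' (not opp) -> no flip
Dir SW: first cell 'W' (not opp) -> no flip
Dir S: first cell '.' (not opp) -> no flip
Dir SE: first cell '.' (not opp) -> no flip

Answer: (2,3)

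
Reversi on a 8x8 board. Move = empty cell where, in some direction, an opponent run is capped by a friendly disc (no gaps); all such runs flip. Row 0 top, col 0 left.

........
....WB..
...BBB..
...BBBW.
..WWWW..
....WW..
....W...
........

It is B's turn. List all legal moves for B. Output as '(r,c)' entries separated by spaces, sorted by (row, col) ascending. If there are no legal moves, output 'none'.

Answer: (0,3) (0,4) (0,5) (1,3) (3,7) (4,7) (5,1) (5,2) (5,3) (5,6) (6,5) (6,6) (7,4)

Derivation:
(0,3): flips 1 -> legal
(0,4): flips 1 -> legal
(0,5): flips 1 -> legal
(1,3): flips 1 -> legal
(2,6): no bracket -> illegal
(2,7): no bracket -> illegal
(3,1): no bracket -> illegal
(3,2): no bracket -> illegal
(3,7): flips 1 -> legal
(4,1): no bracket -> illegal
(4,6): no bracket -> illegal
(4,7): flips 1 -> legal
(5,1): flips 1 -> legal
(5,2): flips 1 -> legal
(5,3): flips 2 -> legal
(5,6): flips 1 -> legal
(6,3): no bracket -> illegal
(6,5): flips 2 -> legal
(6,6): flips 2 -> legal
(7,3): no bracket -> illegal
(7,4): flips 3 -> legal
(7,5): no bracket -> illegal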